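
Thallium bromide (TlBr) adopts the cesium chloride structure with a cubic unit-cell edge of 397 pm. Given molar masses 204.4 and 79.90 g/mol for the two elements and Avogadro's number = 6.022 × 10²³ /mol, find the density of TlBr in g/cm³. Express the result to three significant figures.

7.55 g/cm³

The cesium chloride structure contains Z = 1 formula unit per cell; M(TlBr) = 204.4 + 79.90 = 284.3 g/mol.
a³ = (3.970 × 10^-8 cm)³ = 6.257 × 10^-23 cm³.
ρ = 1 × 284.3 / (6.022 × 10²³ × 6.257 × 10^-23) = 7.545 g/cm³.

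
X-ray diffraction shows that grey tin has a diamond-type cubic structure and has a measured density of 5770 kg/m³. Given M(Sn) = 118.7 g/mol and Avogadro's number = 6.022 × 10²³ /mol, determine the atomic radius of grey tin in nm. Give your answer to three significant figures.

0.141 nm

For a diamond cubic cell (Z = 8), a³ = Z·M/(N_A·ρ) = 8 × 118.7 / (6.022 × 10²³ × 5.770) = 2.733 × 10^-22 cm³, so a = 6.489 × 10^-8 cm = 0.6489 nm.
Nearest neighbors lie along the body diagonal with √3·a = 8r, so r = 0.2165 × a = 0.141 nm.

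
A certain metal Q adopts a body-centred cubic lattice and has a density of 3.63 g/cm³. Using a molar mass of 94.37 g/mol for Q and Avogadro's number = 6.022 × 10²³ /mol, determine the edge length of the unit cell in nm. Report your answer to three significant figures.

With Z = 2 atoms per BCC cell, a³ = Z·M/(N_A·ρ) = 2 × 94.37 / (6.022 × 10²³ × 3.630 g/cm³) = 8.634 × 10^-23 cm³.
a = (8.634 × 10^-23)^(1/3) = 4.420 × 10^-8 cm = 0.442 nm.

0.442 nm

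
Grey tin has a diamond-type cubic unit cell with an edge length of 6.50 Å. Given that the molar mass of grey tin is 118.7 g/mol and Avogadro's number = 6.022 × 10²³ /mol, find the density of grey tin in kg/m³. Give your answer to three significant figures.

A diamond cubic unit cell contains Z = 8 atoms.
Cell volume: a³ = (6.50 Å)³ = (6.500 × 10^-8 cm)³ = 2.746 × 10^-22 cm³.
ρ = Z·M/(N_A·a³) = 8 × 118.7 / (6.022 × 10²³ × 2.746 × 10^-22) = 5.742 g/cm³ = 5740 kg/m³.

5740 kg/m³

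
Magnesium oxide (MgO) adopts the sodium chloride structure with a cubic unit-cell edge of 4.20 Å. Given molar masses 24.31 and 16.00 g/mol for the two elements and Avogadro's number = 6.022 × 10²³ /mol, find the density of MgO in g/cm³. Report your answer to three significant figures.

The sodium chloride structure contains Z = 4 formula units per cell; M(MgO) = 24.31 + 16.00 = 40.31 g/mol.
a³ = (4.200 × 10^-8 cm)³ = 7.409 × 10^-23 cm³.
ρ = 4 × 40.31 / (6.022 × 10²³ × 7.409 × 10^-23) = 3.614 g/cm³.

3.61 g/cm³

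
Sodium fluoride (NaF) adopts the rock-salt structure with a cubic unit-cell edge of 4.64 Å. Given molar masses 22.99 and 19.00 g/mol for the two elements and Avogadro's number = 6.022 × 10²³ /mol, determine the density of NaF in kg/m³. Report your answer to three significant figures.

2790 kg/m³

The rock-salt structure contains Z = 4 formula units per cell; M(NaF) = 22.99 + 19.00 = 41.99 g/mol.
a³ = (4.640 × 10^-8 cm)³ = 9.990 × 10^-23 cm³.
ρ = 4 × 41.99 / (6.022 × 10²³ × 9.990 × 10^-23) = 2.792 g/cm³ = 2790 kg/m³.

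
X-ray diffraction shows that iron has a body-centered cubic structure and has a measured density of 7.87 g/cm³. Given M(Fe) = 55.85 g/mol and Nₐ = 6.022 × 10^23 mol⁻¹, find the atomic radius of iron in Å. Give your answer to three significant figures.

For a BCC cell (Z = 2), a³ = Z·M/(N_A·ρ) = 2 × 55.85 / (6.022 × 10²³ × 7.870) = 2.357 × 10^-23 cm³, so a = 2.867 × 10^-8 cm = 2.867 Å.
Atoms touch along the body diagonal, so √3·a = 4r, so r = 0.4330 × a = 1.24 Å.

1.24 Å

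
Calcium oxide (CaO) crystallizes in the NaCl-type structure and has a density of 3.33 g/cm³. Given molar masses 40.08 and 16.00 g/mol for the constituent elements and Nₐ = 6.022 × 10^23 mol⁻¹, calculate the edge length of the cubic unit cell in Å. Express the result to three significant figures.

4.82 Å

M(CaO) = 56.08 g/mol; Z = 4 formula units per cell.
a³ = Z·M/(N_A·ρ) = 4 × 56.08 / (6.022 × 10²³ × 3.33) = 1.119 × 10^-22 cm³, so a = 4.818 × 10^-8 cm = 4.82 Å.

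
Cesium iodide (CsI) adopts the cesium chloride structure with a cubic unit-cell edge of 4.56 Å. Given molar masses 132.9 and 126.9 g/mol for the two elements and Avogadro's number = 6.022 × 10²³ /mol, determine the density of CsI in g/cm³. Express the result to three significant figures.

4.55 g/cm³

The cesium chloride structure contains Z = 1 formula unit per cell; M(CsI) = 132.9 + 126.9 = 259.8 g/mol.
a³ = (4.560 × 10^-8 cm)³ = 9.482 × 10^-23 cm³.
ρ = 1 × 259.8 / (6.022 × 10²³ × 9.482 × 10^-23) = 4.550 g/cm³.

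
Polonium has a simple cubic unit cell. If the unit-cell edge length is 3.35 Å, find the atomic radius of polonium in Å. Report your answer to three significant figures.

In a simple cubic lattice, atoms touch along the cell edge, so a = 2r.
r = a/2 = 3.35/2 = 1.68 Å.

1.68 Å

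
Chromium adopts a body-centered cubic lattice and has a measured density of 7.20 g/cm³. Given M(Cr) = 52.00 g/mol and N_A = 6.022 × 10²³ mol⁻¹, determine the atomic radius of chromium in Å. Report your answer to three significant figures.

For a BCC cell (Z = 2), a³ = Z·M/(N_A·ρ) = 2 × 52.00 / (6.022 × 10²³ × 7.200) = 2.399 × 10^-23 cm³, so a = 2.884 × 10^-8 cm = 2.884 Å.
Atoms touch along the body diagonal, so √3·a = 4r, so r = 0.4330 × a = 1.25 Å.

1.25 Å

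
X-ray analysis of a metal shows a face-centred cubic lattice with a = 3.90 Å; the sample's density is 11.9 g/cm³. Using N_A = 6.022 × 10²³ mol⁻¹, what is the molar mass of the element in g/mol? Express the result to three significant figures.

An FCC cell has Z = 4 atoms; a = 3.900 × 10^-8 cm.
M = ρ·N_A·a³/Z = 11.9 × 6.022 × 10²³ × 5.932 × 10^-23 / 4 = 106 g/mol.

106 g/mol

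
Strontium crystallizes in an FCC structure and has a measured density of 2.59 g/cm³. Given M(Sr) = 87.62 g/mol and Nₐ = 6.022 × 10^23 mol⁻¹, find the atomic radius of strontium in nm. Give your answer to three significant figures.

For an FCC cell (Z = 4), a³ = Z·M/(N_A·ρ) = 4 × 87.62 / (6.022 × 10²³ × 2.590) = 2.247 × 10^-22 cm³, so a = 6.080 × 10^-8 cm = 0.6080 nm.
Atoms touch along the face diagonal, so √2·a = 4r, so r = 0.3536 × a = 0.215 nm.

0.215 nm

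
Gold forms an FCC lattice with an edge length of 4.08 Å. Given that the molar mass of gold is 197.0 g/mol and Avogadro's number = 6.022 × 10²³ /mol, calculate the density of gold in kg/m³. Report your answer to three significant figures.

19300 kg/m³

An FCC unit cell contains Z = 4 atoms.
Cell volume: a³ = (4.08 Å)³ = (4.080 × 10^-8 cm)³ = 6.792 × 10^-23 cm³.
ρ = Z·M/(N_A·a³) = 4 × 197.0 / (6.022 × 10²³ × 6.792 × 10^-23) = 19.27 g/cm³ = 19300 kg/m³.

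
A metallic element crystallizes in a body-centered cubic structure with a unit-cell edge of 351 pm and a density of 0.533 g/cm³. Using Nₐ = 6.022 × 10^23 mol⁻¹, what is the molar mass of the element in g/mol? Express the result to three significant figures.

6.94 g/mol

A BCC cell has Z = 2 atoms; a = 3.510 × 10^-8 cm.
M = ρ·N_A·a³/Z = 0.533 × 6.022 × 10²³ × 4.324 × 10^-23 / 2 = 6.94 g/mol.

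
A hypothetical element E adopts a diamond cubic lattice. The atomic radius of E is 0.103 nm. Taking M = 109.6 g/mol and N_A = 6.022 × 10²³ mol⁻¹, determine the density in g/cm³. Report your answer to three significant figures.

13.5 g/cm³

In a diamond cubic lattice, nearest neighbors lie along the body diagonal with √3·a = 8r, giving a = 0.4757 nm = 4.757 × 10^-8 cm.
With Z = 8, ρ = Z·M/(N_A·a³) = 8 × 109.6 / (6.022 × 10²³ × 1.077 × 10^-22) = 13.52 g/cm³.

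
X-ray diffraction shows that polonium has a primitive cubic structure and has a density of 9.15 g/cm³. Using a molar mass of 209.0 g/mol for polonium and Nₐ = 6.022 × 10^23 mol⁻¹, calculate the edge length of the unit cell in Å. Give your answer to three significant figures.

With Z = 1 atom per simple cubic cell, a³ = Z·M/(N_A·ρ) = 1 × 209.0 / (6.022 × 10²³ × 9.150 g/cm³) = 3.793 × 10^-23 cm³.
a = (3.793 × 10^-23)^(1/3) = 3.360 × 10^-8 cm = 3.36 Å.

3.36 Å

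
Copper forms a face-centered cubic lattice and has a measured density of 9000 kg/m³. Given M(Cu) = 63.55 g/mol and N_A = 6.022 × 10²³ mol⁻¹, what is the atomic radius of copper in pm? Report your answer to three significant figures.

For an FCC cell (Z = 4), a³ = Z·M/(N_A·ρ) = 4 × 63.55 / (6.022 × 10²³ × 9.000) = 4.690 × 10^-23 cm³, so a = 3.606 × 10^-8 cm = 360.6 pm.
Atoms touch along the face diagonal, so √2·a = 4r, so r = 0.3536 × a = 128 pm.

128 pm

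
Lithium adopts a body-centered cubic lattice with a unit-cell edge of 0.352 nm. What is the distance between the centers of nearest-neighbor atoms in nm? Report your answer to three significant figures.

In a BCC structure, atoms touch along the body diagonal, so √3·a = 4r; the nearest-neighbor distance equals 2r = 0.8660·a.
d = 0.8660 × 0.352 = 0.305 nm.

0.305 nm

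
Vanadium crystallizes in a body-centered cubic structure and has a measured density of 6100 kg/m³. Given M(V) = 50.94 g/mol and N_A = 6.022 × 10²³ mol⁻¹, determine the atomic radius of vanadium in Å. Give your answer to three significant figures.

1.31 Å

For a BCC cell (Z = 2), a³ = Z·M/(N_A·ρ) = 2 × 50.94 / (6.022 × 10²³ × 6.100) = 2.773 × 10^-23 cm³, so a = 3.027 × 10^-8 cm = 3.027 Å.
Atoms touch along the body diagonal, so √3·a = 4r, so r = 0.4330 × a = 1.31 Å.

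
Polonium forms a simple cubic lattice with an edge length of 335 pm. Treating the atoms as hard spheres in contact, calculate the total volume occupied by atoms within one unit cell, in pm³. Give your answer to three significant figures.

In a simple cubic lattice atoms touch along the cell edge, so a = 2r, so r = 0.5000a = 167.5 pm.
V_atoms = Z × (4/3)πr³ = 1 × (4/3)π × (167.5)³ = 1.97 × 10^7 pm³.

1.97 × 10^7 pm³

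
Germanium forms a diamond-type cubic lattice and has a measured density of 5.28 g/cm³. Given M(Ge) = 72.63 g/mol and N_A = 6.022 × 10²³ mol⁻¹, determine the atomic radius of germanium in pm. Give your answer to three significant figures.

123 pm

For a diamond cubic cell (Z = 8), a³ = Z·M/(N_A·ρ) = 8 × 72.63 / (6.022 × 10²³ × 5.280) = 1.827 × 10^-22 cm³, so a = 5.675 × 10^-8 cm = 567.5 pm.
Nearest neighbors lie along the body diagonal with √3·a = 8r, so r = 0.2165 × a = 123 pm.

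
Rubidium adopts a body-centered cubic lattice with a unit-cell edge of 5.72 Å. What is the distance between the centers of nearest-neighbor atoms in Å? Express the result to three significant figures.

4.95 Å

In a BCC structure, atoms touch along the body diagonal, so √3·a = 4r; the nearest-neighbor distance equals 2r = 0.8660·a.
d = 0.8660 × 5.72 = 4.95 Å.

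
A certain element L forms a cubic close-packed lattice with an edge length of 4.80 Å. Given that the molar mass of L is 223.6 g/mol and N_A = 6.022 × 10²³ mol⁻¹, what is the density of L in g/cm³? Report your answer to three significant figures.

13.4 g/cm³

An FCC unit cell contains Z = 4 atoms.
Cell volume: a³ = (4.80 Å)³ = (4.800 × 10^-8 cm)³ = 1.106 × 10^-22 cm³.
ρ = Z·M/(N_A·a³) = 4 × 223.6 / (6.022 × 10²³ × 1.106 × 10^-22) = 13.43 g/cm³.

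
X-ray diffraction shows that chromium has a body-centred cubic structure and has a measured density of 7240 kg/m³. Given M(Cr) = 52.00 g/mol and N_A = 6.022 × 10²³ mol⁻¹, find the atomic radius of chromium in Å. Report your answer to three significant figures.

1.25 Å

For a BCC cell (Z = 2), a³ = Z·M/(N_A·ρ) = 2 × 52.00 / (6.022 × 10²³ × 7.240) = 2.385 × 10^-23 cm³, so a = 2.879 × 10^-8 cm = 2.879 Å.
Atoms touch along the body diagonal, so √3·a = 4r, so r = 0.4330 × a = 1.25 Å.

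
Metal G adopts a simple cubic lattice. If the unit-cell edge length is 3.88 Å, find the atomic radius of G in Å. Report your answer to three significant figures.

In a simple cubic lattice, atoms touch along the cell edge, so a = 2r.
r = a/2 = 3.88/2 = 1.94 Å.

1.94 Å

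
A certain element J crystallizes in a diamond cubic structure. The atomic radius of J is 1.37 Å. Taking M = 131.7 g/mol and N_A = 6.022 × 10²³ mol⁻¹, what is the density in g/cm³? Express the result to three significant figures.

6.91 g/cm³

In a diamond cubic lattice, nearest neighbors lie along the body diagonal with √3·a = 8r, giving a = 6.328 Å = 6.328 × 10^-8 cm.
With Z = 8, ρ = Z·M/(N_A·a³) = 8 × 131.7 / (6.022 × 10²³ × 2.534 × 10^-22) = 6.905 g/cm³.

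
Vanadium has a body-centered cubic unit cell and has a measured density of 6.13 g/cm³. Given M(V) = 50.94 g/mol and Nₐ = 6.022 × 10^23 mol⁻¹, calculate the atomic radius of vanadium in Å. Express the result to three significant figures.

1.31 Å

For a BCC cell (Z = 2), a³ = Z·M/(N_A·ρ) = 2 × 50.94 / (6.022 × 10²³ × 6.130) = 2.760 × 10^-23 cm³, so a = 3.022 × 10^-8 cm = 3.022 Å.
Atoms touch along the body diagonal, so √3·a = 4r, so r = 0.4330 × a = 1.31 Å.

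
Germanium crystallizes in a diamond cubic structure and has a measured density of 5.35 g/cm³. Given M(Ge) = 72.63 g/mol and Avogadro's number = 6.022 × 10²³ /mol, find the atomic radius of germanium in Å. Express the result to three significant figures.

1.22 Å

For a diamond cubic cell (Z = 8), a³ = Z·M/(N_A·ρ) = 8 × 72.63 / (6.022 × 10²³ × 5.350) = 1.803 × 10^-22 cm³, so a = 5.650 × 10^-8 cm = 5.650 Å.
Nearest neighbors lie along the body diagonal with √3·a = 8r, so r = 0.2165 × a = 1.22 Å.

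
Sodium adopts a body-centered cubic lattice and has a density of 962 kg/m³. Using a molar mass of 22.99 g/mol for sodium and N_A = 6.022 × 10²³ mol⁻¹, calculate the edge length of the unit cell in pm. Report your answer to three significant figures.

430 pm

With Z = 2 atoms per BCC cell, a³ = Z·M/(N_A·ρ) = 2 × 22.99 / (6.022 × 10²³ × 0.9620 g/cm³) = 7.937 × 10^-23 cm³.
a = (7.937 × 10^-23)^(1/3) = 4.298 × 10^-8 cm = 430 pm.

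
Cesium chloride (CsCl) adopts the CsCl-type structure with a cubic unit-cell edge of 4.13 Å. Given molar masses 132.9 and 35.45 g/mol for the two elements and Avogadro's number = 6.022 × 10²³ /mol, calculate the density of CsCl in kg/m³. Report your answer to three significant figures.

The CsCl-type structure contains Z = 1 formula unit per cell; M(CsCl) = 132.9 + 35.45 = 168.35 g/mol.
a³ = (4.130 × 10^-8 cm)³ = 7.044 × 10^-23 cm³.
ρ = 1 × 168.35 / (6.022 × 10²³ × 7.044 × 10^-23) = 3.968 g/cm³ = 3970 kg/m³.

3970 kg/m³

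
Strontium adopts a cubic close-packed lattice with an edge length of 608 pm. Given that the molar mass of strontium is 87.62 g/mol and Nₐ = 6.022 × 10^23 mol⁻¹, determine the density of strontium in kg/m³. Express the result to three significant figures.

An FCC unit cell contains Z = 4 atoms.
Cell volume: a³ = (608 pm)³ = (6.080 × 10^-8 cm)³ = 2.248 × 10^-22 cm³.
ρ = Z·M/(N_A·a³) = 4 × 87.62 / (6.022 × 10²³ × 2.248 × 10^-22) = 2.589 g/cm³ = 2590 kg/m³.

2590 kg/m³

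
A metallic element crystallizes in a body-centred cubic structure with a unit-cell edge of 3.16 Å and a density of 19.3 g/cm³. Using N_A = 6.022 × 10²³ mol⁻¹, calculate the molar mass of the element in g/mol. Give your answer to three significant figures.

A BCC cell has Z = 2 atoms; a = 3.160 × 10^-8 cm.
M = ρ·N_A·a³/Z = 19.3 × 6.022 × 10²³ × 3.155 × 10^-23 / 2 = 183 g/mol.

183 g/mol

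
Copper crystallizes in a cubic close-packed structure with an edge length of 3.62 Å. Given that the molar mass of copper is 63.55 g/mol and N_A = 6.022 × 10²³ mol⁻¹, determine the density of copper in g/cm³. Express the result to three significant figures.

An FCC unit cell contains Z = 4 atoms.
Cell volume: a³ = (3.62 Å)³ = (3.620 × 10^-8 cm)³ = 4.744 × 10^-23 cm³.
ρ = Z·M/(N_A·a³) = 4 × 63.55 / (6.022 × 10²³ × 4.744 × 10^-23) = 8.898 g/cm³.

8.90 g/cm³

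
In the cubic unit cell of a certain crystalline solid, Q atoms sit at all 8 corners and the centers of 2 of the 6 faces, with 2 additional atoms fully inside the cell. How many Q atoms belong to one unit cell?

Corner atoms are shared by 8 cells (1/8 each), face atoms by 2 (1/2 each), interior atoms are unshared.
Net atoms = 8 × 1/8 + 2 × 1/2 + 2 = 1 + 1 + 2 = 4.

4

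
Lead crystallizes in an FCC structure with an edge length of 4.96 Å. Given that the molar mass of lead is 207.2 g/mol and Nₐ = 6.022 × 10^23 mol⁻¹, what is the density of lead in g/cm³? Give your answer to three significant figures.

An FCC unit cell contains Z = 4 atoms.
Cell volume: a³ = (4.96 Å)³ = (4.960 × 10^-8 cm)³ = 1.220 × 10^-22 cm³.
ρ = Z·M/(N_A·a³) = 4 × 207.2 / (6.022 × 10²³ × 1.220 × 10^-22) = 11.28 g/cm³.

11.3 g/cm³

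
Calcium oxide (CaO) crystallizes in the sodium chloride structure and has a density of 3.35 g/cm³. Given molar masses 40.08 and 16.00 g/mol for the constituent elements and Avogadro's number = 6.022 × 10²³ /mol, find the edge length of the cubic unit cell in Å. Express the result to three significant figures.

4.81 Å

M(CaO) = 56.08 g/mol; Z = 4 formula units per cell.
a³ = Z·M/(N_A·ρ) = 4 × 56.08 / (6.022 × 10²³ × 3.35) = 1.112 × 10^-22 cm³, so a = 4.809 × 10^-8 cm = 4.81 Å.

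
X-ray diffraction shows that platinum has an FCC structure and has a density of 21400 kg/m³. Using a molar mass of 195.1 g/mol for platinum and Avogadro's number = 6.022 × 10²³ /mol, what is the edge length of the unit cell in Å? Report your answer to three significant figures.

3.93 Å

With Z = 4 atoms per FCC cell, a³ = Z·M/(N_A·ρ) = 4 × 195.1 / (6.022 × 10²³ × 21.40 g/cm³) = 6.056 × 10^-23 cm³.
a = (6.056 × 10^-23)^(1/3) = 3.927 × 10^-8 cm = 3.93 Å.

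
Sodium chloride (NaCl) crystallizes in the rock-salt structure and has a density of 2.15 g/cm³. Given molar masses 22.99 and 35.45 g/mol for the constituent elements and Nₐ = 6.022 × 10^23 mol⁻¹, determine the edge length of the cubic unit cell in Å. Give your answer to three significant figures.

5.65 Å

M(NaCl) = 58.44 g/mol; Z = 4 formula units per cell.
a³ = Z·M/(N_A·ρ) = 4 × 58.44 / (6.022 × 10²³ × 2.15) = 1.805 × 10^-22 cm³, so a = 5.652 × 10^-8 cm = 5.65 Å.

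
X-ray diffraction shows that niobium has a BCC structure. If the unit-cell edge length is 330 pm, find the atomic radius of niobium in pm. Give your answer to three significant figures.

In a BCC lattice, atoms touch along the body diagonal, so √3·a = 4r.
r = √3·a/4 = 1.7321 × 330 / 4 = 143 pm.

143 pm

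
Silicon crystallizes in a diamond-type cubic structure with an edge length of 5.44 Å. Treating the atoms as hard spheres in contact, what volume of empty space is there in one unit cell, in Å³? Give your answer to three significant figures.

In a diamond cubic lattice nearest neighbors lie along the body diagonal with √3·a = 8r, so r = 0.2165a = 1.178 Å.
V_cell = a³ = 161.0 Å³; V_atoms = 8 × (4/3)πr³ = 54.75 Å³.
Empty space = 161.0 − 54.75 = 106 Å³.

106 Å³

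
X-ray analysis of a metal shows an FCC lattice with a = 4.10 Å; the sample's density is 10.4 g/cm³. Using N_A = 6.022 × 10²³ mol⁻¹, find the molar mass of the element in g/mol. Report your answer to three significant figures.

An FCC cell has Z = 4 atoms; a = 4.100 × 10^-8 cm.
M = ρ·N_A·a³/Z = 10.4 × 6.022 × 10²³ × 6.892 × 10^-23 / 4 = 108 g/mol.

108 g/mol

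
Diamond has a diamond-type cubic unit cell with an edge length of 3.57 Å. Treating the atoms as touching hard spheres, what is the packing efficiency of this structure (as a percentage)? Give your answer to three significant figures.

In a diamond cubic lattice nearest neighbors lie along the body diagonal with √3·a = 8r, so r = 0.2165a = 0.7729 Å.
Packing fraction = Z·(4/3)πr³ / a³ = 8 × (4/3)π × (0.7729)³ / (3.57)³ = 0.3401 = 34.0%.

34.0%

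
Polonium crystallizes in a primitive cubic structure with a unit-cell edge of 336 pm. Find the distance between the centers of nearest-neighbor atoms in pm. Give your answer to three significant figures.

In a simple cubic structure, atoms touch along the cell edge, so a = 2r; the nearest-neighbor distance equals 2r = 1.000·a.
d = 1.000 × 336 = 336 pm.

336 pm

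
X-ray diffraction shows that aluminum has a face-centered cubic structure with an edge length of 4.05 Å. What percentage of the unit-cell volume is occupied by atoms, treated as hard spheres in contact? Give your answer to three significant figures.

In an FCC lattice atoms touch along the face diagonal, so √2·a = 4r, so r = 0.3536a = 1.432 Å.
Packing fraction = Z·(4/3)πr³ / a³ = 4 × (4/3)π × (1.432)³ / (4.05)³ = 0.7405 = 74.0%.

74.0%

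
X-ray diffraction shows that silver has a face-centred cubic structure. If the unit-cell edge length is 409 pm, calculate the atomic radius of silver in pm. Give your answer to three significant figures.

145 pm

In an FCC lattice, atoms touch along the face diagonal, so √2·a = 4r.
r = √2·a/4 = 1.4142 × 409 / 4 = 145 pm.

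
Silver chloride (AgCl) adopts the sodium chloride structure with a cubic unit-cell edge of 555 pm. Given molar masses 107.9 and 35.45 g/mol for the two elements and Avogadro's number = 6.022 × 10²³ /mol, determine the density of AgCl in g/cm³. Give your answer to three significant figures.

The sodium chloride structure contains Z = 4 formula units per cell; M(AgCl) = 107.9 + 35.45 = 143.35 g/mol.
a³ = (5.550 × 10^-8 cm)³ = 1.710 × 10^-22 cm³.
ρ = 4 × 143.35 / (6.022 × 10²³ × 1.710 × 10^-22) = 5.570 g/cm³.

5.57 g/cm³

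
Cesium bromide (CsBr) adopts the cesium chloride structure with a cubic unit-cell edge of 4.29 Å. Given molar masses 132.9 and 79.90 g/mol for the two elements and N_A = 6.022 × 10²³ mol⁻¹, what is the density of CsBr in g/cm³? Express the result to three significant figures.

4.48 g/cm³

The cesium chloride structure contains Z = 1 formula unit per cell; M(CsBr) = 132.9 + 79.90 = 212.8 g/mol.
a³ = (4.290 × 10^-8 cm)³ = 7.895 × 10^-23 cm³.
ρ = 1 × 212.8 / (6.022 × 10²³ × 7.895 × 10^-23) = 4.476 g/cm³.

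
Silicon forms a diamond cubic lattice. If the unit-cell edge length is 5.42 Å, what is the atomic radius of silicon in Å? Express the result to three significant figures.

In a diamond cubic lattice, nearest neighbors lie along the body diagonal with √3·a = 8r.
r = √3·a/8 = 1.7321 × 5.42 / 8 = 1.17 Å.

1.17 Å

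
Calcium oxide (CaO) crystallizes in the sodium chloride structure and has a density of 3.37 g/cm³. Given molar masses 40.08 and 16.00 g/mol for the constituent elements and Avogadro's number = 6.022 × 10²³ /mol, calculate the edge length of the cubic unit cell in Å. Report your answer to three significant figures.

M(CaO) = 56.08 g/mol; Z = 4 formula units per cell.
a³ = Z·M/(N_A·ρ) = 4 × 56.08 / (6.022 × 10²³ × 3.37) = 1.105 × 10^-22 cm³, so a = 4.799 × 10^-8 cm = 4.80 Å.

4.80 Å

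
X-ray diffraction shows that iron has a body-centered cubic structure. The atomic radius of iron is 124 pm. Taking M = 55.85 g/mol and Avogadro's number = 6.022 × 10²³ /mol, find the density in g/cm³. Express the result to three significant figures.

In a BCC lattice, atoms touch along the body diagonal, so √3·a = 4r, giving a = 286.4 pm = 2.864 × 10^-8 cm.
With Z = 2, ρ = Z·M/(N_A·a³) = 2 × 55.85 / (6.022 × 10²³ × 2.348 × 10^-23) = 7.899 g/cm³.

7.90 g/cm³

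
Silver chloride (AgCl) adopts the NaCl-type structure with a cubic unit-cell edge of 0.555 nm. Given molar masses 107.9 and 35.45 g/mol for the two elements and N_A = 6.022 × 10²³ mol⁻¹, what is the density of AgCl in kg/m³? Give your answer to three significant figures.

5570 kg/m³

The NaCl-type structure contains Z = 4 formula units per cell; M(AgCl) = 107.9 + 35.45 = 143.35 g/mol.
a³ = (5.550 × 10^-8 cm)³ = 1.710 × 10^-22 cm³.
ρ = 4 × 143.35 / (6.022 × 10²³ × 1.710 × 10^-22) = 5.570 g/cm³ = 5570 kg/m³.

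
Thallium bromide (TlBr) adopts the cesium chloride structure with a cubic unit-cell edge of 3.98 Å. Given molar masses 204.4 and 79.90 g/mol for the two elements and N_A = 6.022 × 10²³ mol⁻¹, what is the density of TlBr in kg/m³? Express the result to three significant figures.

7490 kg/m³

The cesium chloride structure contains Z = 1 formula unit per cell; M(TlBr) = 204.4 + 79.90 = 284.3 g/mol.
a³ = (3.980 × 10^-8 cm)³ = 6.304 × 10^-23 cm³.
ρ = 1 × 284.3 / (6.022 × 10²³ × 6.304 × 10^-23) = 7.488 g/cm³ = 7490 kg/m³.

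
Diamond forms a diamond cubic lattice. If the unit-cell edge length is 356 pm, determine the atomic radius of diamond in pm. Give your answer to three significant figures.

77.1 pm

In a diamond cubic lattice, nearest neighbors lie along the body diagonal with √3·a = 8r.
r = √3·a/8 = 1.7321 × 356 / 8 = 77.1 pm.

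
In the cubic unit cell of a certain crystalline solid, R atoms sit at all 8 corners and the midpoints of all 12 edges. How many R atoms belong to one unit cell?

4

Corner atoms are shared by 8 cells (1/8 each), edge atoms by 4 (1/4 each).
Net atoms = 8 × 1/8 + 12 × 1/4 = 1 + 3 = 4.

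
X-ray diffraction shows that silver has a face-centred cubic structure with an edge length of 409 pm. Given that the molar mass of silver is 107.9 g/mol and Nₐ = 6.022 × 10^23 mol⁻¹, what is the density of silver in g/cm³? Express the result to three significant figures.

An FCC unit cell contains Z = 4 atoms.
Cell volume: a³ = (409 pm)³ = (4.090 × 10^-8 cm)³ = 6.842 × 10^-23 cm³.
ρ = Z·M/(N_A·a³) = 4 × 107.9 / (6.022 × 10²³ × 6.842 × 10^-23) = 10.48 g/cm³.

10.5 g/cm³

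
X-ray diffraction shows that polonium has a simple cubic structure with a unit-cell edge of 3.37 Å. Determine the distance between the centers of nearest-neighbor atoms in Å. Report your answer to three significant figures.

3.37 Å

In a simple cubic structure, atoms touch along the cell edge, so a = 2r; the nearest-neighbor distance equals 2r = 1.000·a.
d = 1.000 × 3.37 = 3.37 Å.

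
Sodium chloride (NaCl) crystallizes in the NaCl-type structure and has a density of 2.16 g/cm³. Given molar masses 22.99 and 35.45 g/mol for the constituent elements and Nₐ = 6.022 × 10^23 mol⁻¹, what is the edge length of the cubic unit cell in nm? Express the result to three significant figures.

M(NaCl) = 58.44 g/mol; Z = 4 formula units per cell.
a³ = Z·M/(N_A·ρ) = 4 × 58.44 / (6.022 × 10²³ × 2.16) = 1.797 × 10^-22 cm³, so a = 5.643 × 10^-8 cm = 0.564 nm.

0.564 nm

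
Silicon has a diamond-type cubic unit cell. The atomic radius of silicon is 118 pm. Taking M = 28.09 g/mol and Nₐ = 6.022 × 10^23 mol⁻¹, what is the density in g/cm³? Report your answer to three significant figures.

In a diamond cubic lattice, nearest neighbors lie along the body diagonal with √3·a = 8r, giving a = 545.0 pm = 5.450 × 10^-8 cm.
With Z = 8, ρ = Z·M/(N_A·a³) = 8 × 28.09 / (6.022 × 10²³ × 1.619 × 10^-22) = 2.305 g/cm³.

2.30 g/cm³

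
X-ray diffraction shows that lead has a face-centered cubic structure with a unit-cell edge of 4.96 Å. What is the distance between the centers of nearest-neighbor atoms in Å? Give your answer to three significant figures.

3.51 Å

In an FCC structure, atoms touch along the face diagonal, so √2·a = 4r; the nearest-neighbor distance equals 2r = 0.7071·a.
d = 0.7071 × 4.96 = 3.51 Å.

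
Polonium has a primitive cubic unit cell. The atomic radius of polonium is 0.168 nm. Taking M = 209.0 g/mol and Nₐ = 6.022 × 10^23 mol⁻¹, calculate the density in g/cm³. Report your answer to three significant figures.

9.15 g/cm³

In a simple cubic lattice, atoms touch along the cell edge, so a = 2r, giving a = 0.3360 nm = 3.360 × 10^-8 cm.
With Z = 1, ρ = Z·M/(N_A·a³) = 1 × 209.0 / (6.022 × 10²³ × 3.793 × 10^-23) = 9.149 g/cm³.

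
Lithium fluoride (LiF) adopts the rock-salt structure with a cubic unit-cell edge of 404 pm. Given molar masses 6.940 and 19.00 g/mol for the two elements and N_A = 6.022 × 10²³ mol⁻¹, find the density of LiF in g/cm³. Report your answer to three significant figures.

The rock-salt structure contains Z = 4 formula units per cell; M(LiF) = 6.940 + 19.00 = 25.94 g/mol.
a³ = (4.040 × 10^-8 cm)³ = 6.594 × 10^-23 cm³.
ρ = 4 × 25.94 / (6.022 × 10²³ × 6.594 × 10^-23) = 2.613 g/cm³.

2.61 g/cm³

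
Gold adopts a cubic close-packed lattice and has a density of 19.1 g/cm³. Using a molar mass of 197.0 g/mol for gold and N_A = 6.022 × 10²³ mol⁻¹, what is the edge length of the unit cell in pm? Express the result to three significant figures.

With Z = 4 atoms per FCC cell, a³ = Z·M/(N_A·ρ) = 4 × 197.0 / (6.022 × 10²³ × 19.10 g/cm³) = 6.851 × 10^-23 cm³.
a = (6.851 × 10^-23)^(1/3) = 4.092 × 10^-8 cm = 409 pm.

409 pm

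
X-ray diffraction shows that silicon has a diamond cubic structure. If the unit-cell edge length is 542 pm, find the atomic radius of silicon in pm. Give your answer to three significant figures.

In a diamond cubic lattice, nearest neighbors lie along the body diagonal with √3·a = 8r.
r = √3·a/8 = 1.7321 × 542 / 8 = 117 pm.

117 pm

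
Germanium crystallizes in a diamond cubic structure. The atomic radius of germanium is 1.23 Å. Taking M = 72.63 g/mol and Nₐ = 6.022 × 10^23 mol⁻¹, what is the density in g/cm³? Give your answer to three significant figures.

In a diamond cubic lattice, nearest neighbors lie along the body diagonal with √3·a = 8r, giving a = 5.681 Å = 5.681 × 10^-8 cm.
With Z = 8, ρ = Z·M/(N_A·a³) = 8 × 72.63 / (6.022 × 10²³ × 1.834 × 10^-22) = 5.262 g/cm³.

5.26 g/cm³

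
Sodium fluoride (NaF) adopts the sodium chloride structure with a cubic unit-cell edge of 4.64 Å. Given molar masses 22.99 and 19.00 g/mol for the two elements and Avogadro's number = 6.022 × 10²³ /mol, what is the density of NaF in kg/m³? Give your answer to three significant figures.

The sodium chloride structure contains Z = 4 formula units per cell; M(NaF) = 22.99 + 19.00 = 41.99 g/mol.
a³ = (4.640 × 10^-8 cm)³ = 9.990 × 10^-23 cm³.
ρ = 4 × 41.99 / (6.022 × 10²³ × 9.990 × 10^-23) = 2.792 g/cm³ = 2790 kg/m³.

2790 kg/m³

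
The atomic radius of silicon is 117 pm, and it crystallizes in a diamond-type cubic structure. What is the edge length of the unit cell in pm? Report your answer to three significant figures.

540 pm

In a diamond cubic lattice, nearest neighbors lie along the body diagonal with √3·a = 8r.
a = 8r/√3 = 8 × 117 / 1.7321 = 540 pm.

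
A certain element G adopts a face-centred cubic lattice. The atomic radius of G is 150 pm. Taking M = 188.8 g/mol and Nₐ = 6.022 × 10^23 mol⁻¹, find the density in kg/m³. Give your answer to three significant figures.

In an FCC lattice, atoms touch along the face diagonal, so √2·a = 4r, giving a = 424.3 pm = 4.243 × 10^-8 cm.
With Z = 4, ρ = Z·M/(N_A·a³) = 4 × 188.8 / (6.022 × 10²³ × 7.637 × 10^-23) = 16.42 g/cm³ = 16400 kg/m³.

16400 kg/m³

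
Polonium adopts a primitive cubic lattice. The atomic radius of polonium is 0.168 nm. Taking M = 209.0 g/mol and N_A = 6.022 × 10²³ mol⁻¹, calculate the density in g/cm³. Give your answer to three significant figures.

In a simple cubic lattice, atoms touch along the cell edge, so a = 2r, giving a = 0.3360 nm = 3.360 × 10^-8 cm.
With Z = 1, ρ = Z·M/(N_A·a³) = 1 × 209.0 / (6.022 × 10²³ × 3.793 × 10^-23) = 9.149 g/cm³.

9.15 g/cm³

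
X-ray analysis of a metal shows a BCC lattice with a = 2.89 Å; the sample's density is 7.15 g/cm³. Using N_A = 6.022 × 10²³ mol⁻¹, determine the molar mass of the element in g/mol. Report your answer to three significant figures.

A BCC cell has Z = 2 atoms; a = 2.890 × 10^-8 cm.
M = ρ·N_A·a³/Z = 7.15 × 6.022 × 10²³ × 2.414 × 10^-23 / 2 = 52.0 g/mol.

52.0 g/mol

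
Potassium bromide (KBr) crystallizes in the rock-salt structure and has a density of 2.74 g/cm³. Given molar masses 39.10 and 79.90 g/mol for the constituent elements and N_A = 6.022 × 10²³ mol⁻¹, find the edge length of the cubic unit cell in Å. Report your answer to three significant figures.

6.61 Å

M(KBr) = 119.0 g/mol; Z = 4 formula units per cell.
a³ = Z·M/(N_A·ρ) = 4 × 119.0 / (6.022 × 10²³ × 2.74) = 2.885 × 10^-22 cm³, so a = 6.608 × 10^-8 cm = 6.61 Å.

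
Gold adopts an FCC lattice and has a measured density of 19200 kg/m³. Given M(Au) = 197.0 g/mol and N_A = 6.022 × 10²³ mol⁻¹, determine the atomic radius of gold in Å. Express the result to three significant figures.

1.44 Å

For an FCC cell (Z = 4), a³ = Z·M/(N_A·ρ) = 4 × 197.0 / (6.022 × 10²³ × 19.20) = 6.815 × 10^-23 cm³, so a = 4.085 × 10^-8 cm = 4.085 Å.
Atoms touch along the face diagonal, so √2·a = 4r, so r = 0.3536 × a = 1.44 Å.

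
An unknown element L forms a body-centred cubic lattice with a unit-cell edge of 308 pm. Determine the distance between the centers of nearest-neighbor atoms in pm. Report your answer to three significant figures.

In a BCC structure, atoms touch along the body diagonal, so √3·a = 4r; the nearest-neighbor distance equals 2r = 0.8660·a.
d = 0.8660 × 308 = 267 pm.

267 pm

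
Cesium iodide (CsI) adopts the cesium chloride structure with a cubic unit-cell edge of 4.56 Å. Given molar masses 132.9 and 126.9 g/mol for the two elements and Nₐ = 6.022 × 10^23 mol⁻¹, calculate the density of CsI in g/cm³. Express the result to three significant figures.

4.55 g/cm³

The cesium chloride structure contains Z = 1 formula unit per cell; M(CsI) = 132.9 + 126.9 = 259.8 g/mol.
a³ = (4.560 × 10^-8 cm)³ = 9.482 × 10^-23 cm³.
ρ = 1 × 259.8 / (6.022 × 10²³ × 9.482 × 10^-23) = 4.550 g/cm³.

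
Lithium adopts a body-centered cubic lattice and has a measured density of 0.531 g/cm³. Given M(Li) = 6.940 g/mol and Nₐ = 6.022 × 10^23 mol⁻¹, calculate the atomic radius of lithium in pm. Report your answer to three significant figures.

152 pm

For a BCC cell (Z = 2), a³ = Z·M/(N_A·ρ) = 2 × 6.940 / (6.022 × 10²³ × 0.5310) = 4.341 × 10^-23 cm³, so a = 3.514 × 10^-8 cm = 351.4 pm.
Atoms touch along the body diagonal, so √3·a = 4r, so r = 0.4330 × a = 152 pm.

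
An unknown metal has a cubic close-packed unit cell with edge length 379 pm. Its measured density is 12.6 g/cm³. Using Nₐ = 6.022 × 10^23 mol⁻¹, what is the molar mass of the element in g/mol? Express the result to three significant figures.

An FCC cell has Z = 4 atoms; a = 3.790 × 10^-8 cm.
M = ρ·N_A·a³/Z = 12.6 × 6.022 × 10²³ × 5.444 × 10^-23 / 4 = 103 g/mol.

103 g/mol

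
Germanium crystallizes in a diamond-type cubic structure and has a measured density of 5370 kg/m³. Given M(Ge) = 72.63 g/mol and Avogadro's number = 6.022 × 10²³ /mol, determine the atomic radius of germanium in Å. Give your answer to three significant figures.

For a diamond cubic cell (Z = 8), a³ = Z·M/(N_A·ρ) = 8 × 72.63 / (6.022 × 10²³ × 5.370) = 1.797 × 10^-22 cm³, so a = 5.643 × 10^-8 cm = 5.643 Å.
Nearest neighbors lie along the body diagonal with √3·a = 8r, so r = 0.2165 × a = 1.22 Å.

1.22 Å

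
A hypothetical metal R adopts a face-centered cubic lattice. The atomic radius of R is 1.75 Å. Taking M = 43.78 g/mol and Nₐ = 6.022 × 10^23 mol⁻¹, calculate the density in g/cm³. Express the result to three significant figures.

In an FCC lattice, atoms touch along the face diagonal, so √2·a = 4r, giving a = 4.950 Å = 4.950 × 10^-8 cm.
With Z = 4, ρ = Z·M/(N_A·a³) = 4 × 43.78 / (6.022 × 10²³ × 1.213 × 10^-22) = 2.398 g/cm³.

2.40 g/cm³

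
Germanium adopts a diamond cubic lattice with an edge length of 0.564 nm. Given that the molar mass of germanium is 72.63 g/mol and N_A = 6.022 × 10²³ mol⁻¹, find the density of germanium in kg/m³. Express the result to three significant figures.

A diamond cubic unit cell contains Z = 8 atoms.
Cell volume: a³ = (0.564 nm)³ = (5.640 × 10^-8 cm)³ = 1.794 × 10^-22 cm³.
ρ = Z·M/(N_A·a³) = 8 × 72.63 / (6.022 × 10²³ × 1.794 × 10^-22) = 5.378 g/cm³ = 5380 kg/m³.

5380 kg/m³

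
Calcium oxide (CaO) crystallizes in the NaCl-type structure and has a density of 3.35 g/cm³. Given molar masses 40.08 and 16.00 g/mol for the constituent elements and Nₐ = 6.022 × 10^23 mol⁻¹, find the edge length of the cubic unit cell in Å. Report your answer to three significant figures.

4.81 Å

M(CaO) = 56.08 g/mol; Z = 4 formula units per cell.
a³ = Z·M/(N_A·ρ) = 4 × 56.08 / (6.022 × 10²³ × 3.35) = 1.112 × 10^-22 cm³, so a = 4.809 × 10^-8 cm = 4.81 Å.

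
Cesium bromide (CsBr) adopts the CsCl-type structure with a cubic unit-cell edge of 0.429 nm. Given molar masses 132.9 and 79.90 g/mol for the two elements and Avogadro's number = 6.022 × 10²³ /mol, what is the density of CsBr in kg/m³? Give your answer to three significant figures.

4480 kg/m³

The CsCl-type structure contains Z = 1 formula unit per cell; M(CsBr) = 132.9 + 79.90 = 212.8 g/mol.
a³ = (4.290 × 10^-8 cm)³ = 7.895 × 10^-23 cm³.
ρ = 1 × 212.8 / (6.022 × 10²³ × 7.895 × 10^-23) = 4.476 g/cm³ = 4480 kg/m³.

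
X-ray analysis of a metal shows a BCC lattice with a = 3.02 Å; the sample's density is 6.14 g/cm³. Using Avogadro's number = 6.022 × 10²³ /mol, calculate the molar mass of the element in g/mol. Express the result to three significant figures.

A BCC cell has Z = 2 atoms; a = 3.020 × 10^-8 cm.
M = ρ·N_A·a³/Z = 6.14 × 6.022 × 10²³ × 2.754 × 10^-23 / 2 = 50.9 g/mol.

50.9 g/mol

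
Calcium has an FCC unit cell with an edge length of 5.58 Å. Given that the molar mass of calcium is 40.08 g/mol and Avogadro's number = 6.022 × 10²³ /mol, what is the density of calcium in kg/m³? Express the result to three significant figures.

An FCC unit cell contains Z = 4 atoms.
Cell volume: a³ = (5.58 Å)³ = (5.580 × 10^-8 cm)³ = 1.737 × 10^-22 cm³.
ρ = Z·M/(N_A·a³) = 4 × 40.08 / (6.022 × 10²³ × 1.737 × 10^-22) = 1.532 g/cm³ = 1530 kg/m³.

1530 kg/m³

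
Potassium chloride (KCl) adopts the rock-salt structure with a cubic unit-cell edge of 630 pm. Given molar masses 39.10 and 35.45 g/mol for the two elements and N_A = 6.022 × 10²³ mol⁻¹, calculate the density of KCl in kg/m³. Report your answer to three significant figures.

1980 kg/m³

The rock-salt structure contains Z = 4 formula units per cell; M(KCl) = 39.10 + 35.45 = 74.55 g/mol.
a³ = (6.300 × 10^-8 cm)³ = 2.500 × 10^-22 cm³.
ρ = 4 × 74.55 / (6.022 × 10²³ × 2.500 × 10^-22) = 1.980 g/cm³ = 1980 kg/m³.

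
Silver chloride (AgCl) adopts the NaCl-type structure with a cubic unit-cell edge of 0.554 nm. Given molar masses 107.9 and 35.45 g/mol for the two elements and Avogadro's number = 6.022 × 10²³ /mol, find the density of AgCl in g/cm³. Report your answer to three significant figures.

The NaCl-type structure contains Z = 4 formula units per cell; M(AgCl) = 107.9 + 35.45 = 143.35 g/mol.
a³ = (5.540 × 10^-8 cm)³ = 1.700 × 10^-22 cm³.
ρ = 4 × 143.35 / (6.022 × 10²³ × 1.700 × 10^-22) = 5.600 g/cm³.

5.60 g/cm³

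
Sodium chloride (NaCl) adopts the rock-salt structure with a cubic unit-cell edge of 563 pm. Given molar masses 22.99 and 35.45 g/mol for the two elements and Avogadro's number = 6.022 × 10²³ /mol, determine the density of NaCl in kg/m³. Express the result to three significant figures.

2180 kg/m³

The rock-salt structure contains Z = 4 formula units per cell; M(NaCl) = 22.99 + 35.45 = 58.44 g/mol.
a³ = (5.630 × 10^-8 cm)³ = 1.785 × 10^-22 cm³.
ρ = 4 × 58.44 / (6.022 × 10²³ × 1.785 × 10^-22) = 2.175 g/cm³ = 2180 kg/m³.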